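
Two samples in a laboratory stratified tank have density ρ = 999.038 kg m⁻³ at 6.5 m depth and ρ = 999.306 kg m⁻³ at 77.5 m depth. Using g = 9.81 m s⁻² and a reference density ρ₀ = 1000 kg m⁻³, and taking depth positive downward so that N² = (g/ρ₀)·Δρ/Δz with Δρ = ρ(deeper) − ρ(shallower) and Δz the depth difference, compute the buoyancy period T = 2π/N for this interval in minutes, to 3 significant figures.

17.2 min

Δρ = 999.306 − 999.038 = 0.268 kg m⁻³ over Δz = 77.5 − 6.5 = 71 m.
N² = (9.81/1000) × (0.268/71) = 3.7029 × 10⁻⁵ s⁻².
N = √(3.7029 × 10⁻⁵) = 6.0851 × 10⁻³ rad s⁻¹, so T = 2π/N = 1.0326 × 10³ s = 17.210 min ≈ 17.2 min.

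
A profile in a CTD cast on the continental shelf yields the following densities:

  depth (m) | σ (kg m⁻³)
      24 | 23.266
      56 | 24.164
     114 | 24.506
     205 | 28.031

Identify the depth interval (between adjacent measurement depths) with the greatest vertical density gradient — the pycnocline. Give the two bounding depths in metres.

Compute the density gradient over each adjacent pair:
  24–56 m: Δρ/Δz = 0.898/32 = 0.028 kg m⁻⁴
  56–114 m: Δρ/Δz = 0.342/58 = 5.9 × 10⁻³ kg m⁻⁴
  114–205 m: Δρ/Δz = 3.525/91 = 0.039 kg m⁻⁴
The largest gradient is in the 114–205 m interval — the pycnocline.

114–205 m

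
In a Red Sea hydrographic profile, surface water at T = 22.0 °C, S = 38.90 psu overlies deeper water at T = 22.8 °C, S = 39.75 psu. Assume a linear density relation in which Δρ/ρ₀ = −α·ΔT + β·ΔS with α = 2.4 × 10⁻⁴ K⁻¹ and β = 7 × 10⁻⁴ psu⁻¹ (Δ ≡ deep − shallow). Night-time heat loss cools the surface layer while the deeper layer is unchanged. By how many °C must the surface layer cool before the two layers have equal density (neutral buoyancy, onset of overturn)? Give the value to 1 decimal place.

Neutral buoyancy requires Δρ = 0, i.e. −α(T_deep − T_surf′) + β(S_deep − S_surf) = 0.
T_surf′ = T_deep − (β/α)·ΔS = 22.8 − (7 × 10⁻⁴/2.4 × 10⁻⁴)·(+0.85) = 20.321 °C.
Cooling required: 22.0 − (20.321) = 1.679 °C.

1.7 °C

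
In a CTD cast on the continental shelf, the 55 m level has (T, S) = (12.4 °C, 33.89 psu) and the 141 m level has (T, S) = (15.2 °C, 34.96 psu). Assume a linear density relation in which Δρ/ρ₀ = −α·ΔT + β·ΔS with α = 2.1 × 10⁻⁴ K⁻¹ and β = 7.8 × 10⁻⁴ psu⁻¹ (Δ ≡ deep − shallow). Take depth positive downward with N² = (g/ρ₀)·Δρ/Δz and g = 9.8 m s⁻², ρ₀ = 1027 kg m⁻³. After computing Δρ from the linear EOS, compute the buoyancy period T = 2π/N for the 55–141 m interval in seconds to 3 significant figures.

1.19 × 10³ s

ΔT = +2.8 K, ΔS = +1.07 psu (deep − shallow).
Δρ/ρ₀ = −αΔT + βΔS = -5.88 × 10⁻⁴ + 8.346 × 10⁻⁴ = 2.466 × 10⁻⁴, so Δρ ≈ 0.2533 kg m⁻³.
N² = (g/ρ₀)·Δρ/Δz = g·(Δρ/ρ₀)/Δz = 9.8 × 2.466 × 10⁻⁴ / 86 = 2.8101 × 10⁻⁵ s⁻².
N = √(2.8101 × 10⁻⁵) = 5.3010 × 10⁻³ rad s⁻¹ → T = 2π/N = 1.1853 × 10³ s ≈ 1.19 × 10³ s.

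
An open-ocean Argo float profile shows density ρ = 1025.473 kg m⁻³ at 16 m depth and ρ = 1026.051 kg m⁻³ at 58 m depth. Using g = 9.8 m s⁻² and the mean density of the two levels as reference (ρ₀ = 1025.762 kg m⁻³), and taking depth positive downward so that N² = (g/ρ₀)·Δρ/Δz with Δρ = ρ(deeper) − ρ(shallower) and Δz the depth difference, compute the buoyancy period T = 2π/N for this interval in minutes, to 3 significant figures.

9.13 min

Δρ = 1026.051 − 1025.473 = 0.578 kg m⁻³ over Δz = 58 − 16 = 42 m.
N² = (9.8/1025.762) × (0.578/42) = 1.3148 × 10⁻⁴ s⁻².
N = √(1.3148 × 10⁻⁴) = 0.011466 rad s⁻¹, so T = 2π/N = 547.98 s = 9.1330 min ≈ 9.13 min.
A positive N² confirms static stability across the interval.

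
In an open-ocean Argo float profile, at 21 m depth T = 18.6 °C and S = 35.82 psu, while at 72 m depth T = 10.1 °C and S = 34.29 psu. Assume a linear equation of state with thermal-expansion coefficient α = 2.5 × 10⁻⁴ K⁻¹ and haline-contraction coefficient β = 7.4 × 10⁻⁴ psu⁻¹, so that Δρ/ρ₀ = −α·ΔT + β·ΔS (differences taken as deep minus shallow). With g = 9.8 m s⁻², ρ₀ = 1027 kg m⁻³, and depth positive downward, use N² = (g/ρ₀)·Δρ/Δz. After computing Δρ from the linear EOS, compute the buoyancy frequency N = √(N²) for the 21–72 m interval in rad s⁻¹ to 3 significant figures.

0.0138 rad s⁻¹

ΔT = -8.5 K, ΔS = -1.53 psu (deep − shallow).
Δρ/ρ₀ = −αΔT + βΔS = 2.125 × 10⁻³ − 1.1322 × 10⁻³ = 9.928 × 10⁻⁴, so Δρ ≈ 1.020 kg m⁻³.
N² = (g/ρ₀)·Δρ/Δz = g·(Δρ/ρ₀)/Δz = 9.8 × 9.928 × 10⁻⁴ / 51 = 1.9077 × 10⁻⁴ s⁻².
N = √(1.9077 × 10⁻⁴) = 0.013812 rad s⁻¹ ≈ 0.0138 rad s⁻¹.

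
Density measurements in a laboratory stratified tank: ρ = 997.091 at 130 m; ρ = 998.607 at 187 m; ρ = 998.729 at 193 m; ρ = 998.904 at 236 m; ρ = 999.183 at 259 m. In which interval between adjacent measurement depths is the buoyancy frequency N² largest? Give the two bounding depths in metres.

Compute the density gradient over each adjacent pair:
  130–187 m: Δρ/Δz = 1.516/57 = 0.027 kg m⁻⁴
  187–193 m: Δρ/Δz = 0.122/6 = 0.020 kg m⁻⁴
  193–236 m: Δρ/Δz = 0.175/43 = 4.1 × 10⁻³ kg m⁻⁴
  236–259 m: Δρ/Δz = 0.279/23 = 0.012 kg m⁻⁴
The largest gradient is in the 130–187 m interval — the pycnocline.

130–187 m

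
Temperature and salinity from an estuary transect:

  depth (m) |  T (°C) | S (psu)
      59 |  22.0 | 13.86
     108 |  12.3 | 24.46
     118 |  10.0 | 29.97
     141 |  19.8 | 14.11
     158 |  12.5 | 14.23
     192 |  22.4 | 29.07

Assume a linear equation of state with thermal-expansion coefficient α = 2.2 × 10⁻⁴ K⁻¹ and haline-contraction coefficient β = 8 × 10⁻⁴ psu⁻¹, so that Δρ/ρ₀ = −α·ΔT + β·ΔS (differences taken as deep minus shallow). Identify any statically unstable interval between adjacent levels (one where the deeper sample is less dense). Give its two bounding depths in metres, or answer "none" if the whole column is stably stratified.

118–141 m

Evaluate Δρ/ρ₀ = −αΔT + βΔS across each adjacent pair:
  59–108 m: −αΔT+βΔS = −(2.2 × 10⁻⁴)(-9.7)+(8 × 10⁻⁴)(+10.60) = 0.011 → stable
  108–118 m: −αΔT+βΔS = −(2.2 × 10⁻⁴)(-2.3)+(8 × 10⁻⁴)(+5.51) = 4.9 × 10⁻³ → stable
  118–141 m: −αΔT+βΔS = −(2.2 × 10⁻⁴)(+9.8)+(8 × 10⁻⁴)(-15.86) = -0.015 → UNSTABLE
  141–158 m: −αΔT+βΔS = −(2.2 × 10⁻⁴)(-7.3)+(8 × 10⁻⁴)(+0.12) = 1.7 × 10⁻³ → stable
  158–192 m: −αΔT+βΔS = −(2.2 × 10⁻⁴)(+9.9)+(8 × 10⁻⁴)(+14.84) = 9.7 × 10⁻³ → stable
The 118–141 m interval has Δρ < 0: lighter water underlies denser water.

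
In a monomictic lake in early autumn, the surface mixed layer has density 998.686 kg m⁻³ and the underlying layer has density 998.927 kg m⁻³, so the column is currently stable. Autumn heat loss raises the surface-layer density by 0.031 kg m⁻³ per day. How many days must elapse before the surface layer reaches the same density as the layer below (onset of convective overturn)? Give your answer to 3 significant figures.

7.77 days

Density deficit of the surface layer: 998.927 − 998.686 = 0.241 kg m⁻³.
Required change = 0.241 / 0.031 = 7.77 days.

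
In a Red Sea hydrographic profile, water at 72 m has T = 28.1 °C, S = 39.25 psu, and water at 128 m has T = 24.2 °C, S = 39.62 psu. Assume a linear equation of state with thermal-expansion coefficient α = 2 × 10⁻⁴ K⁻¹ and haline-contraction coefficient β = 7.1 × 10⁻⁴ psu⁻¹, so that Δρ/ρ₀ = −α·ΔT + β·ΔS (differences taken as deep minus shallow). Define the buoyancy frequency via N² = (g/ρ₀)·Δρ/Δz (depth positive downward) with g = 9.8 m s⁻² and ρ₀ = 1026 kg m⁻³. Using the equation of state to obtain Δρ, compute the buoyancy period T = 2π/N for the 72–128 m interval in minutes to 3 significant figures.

7.75 min

ΔT = -3.9 K, ΔS = +0.37 psu (deep − shallow).
Δρ/ρ₀ = −αΔT + βΔS = 7.80 × 10⁻⁴ + 2.627 × 10⁻⁴ = 1.0427 × 10⁻³, so Δρ ≈ 1.070 kg m⁻³.
N² = (g/ρ₀)·Δρ/Δz = g·(Δρ/ρ₀)/Δz = 9.8 × 1.0427 × 10⁻³ / 56 = 1.8247 × 10⁻⁴ s⁻².
N = √(1.8247 × 10⁻⁴) = 0.013508 rad s⁻¹ → T = 2π/N = 465.15 s = 7.7525 min ≈ 7.75 min.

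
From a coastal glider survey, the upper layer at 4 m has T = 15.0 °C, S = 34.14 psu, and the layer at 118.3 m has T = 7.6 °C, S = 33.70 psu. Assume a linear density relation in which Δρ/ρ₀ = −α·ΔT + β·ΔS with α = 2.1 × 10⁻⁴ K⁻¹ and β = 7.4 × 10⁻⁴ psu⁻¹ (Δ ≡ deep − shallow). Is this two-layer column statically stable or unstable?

stable

ΔT = 7.6 − 15.0 = -7.4 K and ΔS = 33.70 − 34.14 = -0.44 psu (deep − shallow).
−αΔT = 1.554 × 10⁻³; βΔS = -3.256 × 10⁻⁴; sum Δρ/ρ₀ = 1.2284 × 10⁻³.
Δρ/ρ₀ > 0, so Δρ > 0: deeper water is denser → statically stable.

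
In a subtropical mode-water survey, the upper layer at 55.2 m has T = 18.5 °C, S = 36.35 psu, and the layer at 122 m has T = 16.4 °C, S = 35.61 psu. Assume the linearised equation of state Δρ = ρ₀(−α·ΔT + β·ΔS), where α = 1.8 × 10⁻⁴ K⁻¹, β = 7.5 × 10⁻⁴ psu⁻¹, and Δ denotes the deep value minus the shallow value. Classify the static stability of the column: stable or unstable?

ΔT = 16.4 − 18.5 = -2.1 K and ΔS = 35.61 − 36.35 = -0.74 psu (deep − shallow).
−αΔT = 3.78 × 10⁻⁴; βΔS = -5.55 × 10⁻⁴; sum Δρ/ρ₀ = -1.77 × 10⁻⁴.
Δρ/ρ₀ < 0, so Δρ < 0: deeper water is lighter → statically unstable; the column would overturn.

unstable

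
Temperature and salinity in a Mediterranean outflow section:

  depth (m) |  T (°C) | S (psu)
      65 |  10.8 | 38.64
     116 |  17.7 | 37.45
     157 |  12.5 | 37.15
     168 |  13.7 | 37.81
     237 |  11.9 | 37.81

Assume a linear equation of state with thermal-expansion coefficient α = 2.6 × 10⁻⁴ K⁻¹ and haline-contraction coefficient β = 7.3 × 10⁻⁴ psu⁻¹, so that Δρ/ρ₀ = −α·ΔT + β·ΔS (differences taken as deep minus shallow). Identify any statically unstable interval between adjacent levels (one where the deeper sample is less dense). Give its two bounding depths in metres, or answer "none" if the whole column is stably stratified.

Evaluate Δρ/ρ₀ = −αΔT + βΔS across each adjacent pair:
  65–116 m: −αΔT+βΔS = −(2.6 × 10⁻⁴)(+6.9)+(7.3 × 10⁻⁴)(-1.19) = -2.7 × 10⁻³ → UNSTABLE
  116–157 m: −αΔT+βΔS = −(2.6 × 10⁻⁴)(-5.2)+(7.3 × 10⁻⁴)(-0.30) = 1.1 × 10⁻³ → stable
  157–168 m: −αΔT+βΔS = −(2.6 × 10⁻⁴)(+1.2)+(7.3 × 10⁻⁴)(+0.66) = 1.7 × 10⁻⁴ → stable
  168–237 m: −αΔT+βΔS = −(2.6 × 10⁻⁴)(-1.8)+(7.3 × 10⁻⁴)(+0.00) = 4.7 × 10⁻⁴ → stable
The 65–116 m interval has Δρ < 0: lighter water underlies denser water.

65–116 m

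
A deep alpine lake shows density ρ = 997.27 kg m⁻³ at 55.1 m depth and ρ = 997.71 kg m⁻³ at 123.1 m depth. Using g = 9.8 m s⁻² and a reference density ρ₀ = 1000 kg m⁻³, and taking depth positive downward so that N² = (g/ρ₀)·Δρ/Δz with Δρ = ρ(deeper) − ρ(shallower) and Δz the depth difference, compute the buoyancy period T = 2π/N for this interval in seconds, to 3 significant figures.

Δρ = 997.71 − 997.27 = 0.44 kg m⁻³ over Δz = 123.1 − 55.1 = 68 m.
N² = (9.8/1000) × (0.44/68) = 6.3412 × 10⁻⁵ s⁻².
N = √(6.3412 × 10⁻⁵) = 7.9632 × 10⁻³ rad s⁻¹, so T = 2π/N = 789.03 s ≈ 789 s.

789 s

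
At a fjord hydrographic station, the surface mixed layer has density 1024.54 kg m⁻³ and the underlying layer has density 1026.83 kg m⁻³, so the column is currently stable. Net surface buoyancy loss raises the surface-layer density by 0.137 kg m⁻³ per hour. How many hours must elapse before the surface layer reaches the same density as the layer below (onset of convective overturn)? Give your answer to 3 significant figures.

Density deficit of the surface layer: 1026.83 − 1024.54 = 2.29 kg m⁻³.
Required change = 2.29 / 0.137 = 16.7 hours.

16.7 hours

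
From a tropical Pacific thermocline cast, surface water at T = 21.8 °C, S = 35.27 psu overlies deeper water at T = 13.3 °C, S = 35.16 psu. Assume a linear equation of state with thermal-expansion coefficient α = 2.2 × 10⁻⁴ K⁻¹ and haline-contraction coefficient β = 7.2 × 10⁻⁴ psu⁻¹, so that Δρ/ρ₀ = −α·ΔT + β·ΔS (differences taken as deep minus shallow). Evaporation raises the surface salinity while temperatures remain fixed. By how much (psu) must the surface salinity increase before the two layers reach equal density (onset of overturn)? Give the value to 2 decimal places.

2.49 psu

Neutral buoyancy requires −α(T_deep − T_surf) + β(S_deep − S_surf′) = 0.
S_surf′ = S_deep − (α/β)·ΔT = 35.16 − (2.2 × 10⁻⁴/7.2 × 10⁻⁴)·(-8.5) = 37.7572 psu.
Increase required: 37.7572 − 35.27 = 2.4872 psu.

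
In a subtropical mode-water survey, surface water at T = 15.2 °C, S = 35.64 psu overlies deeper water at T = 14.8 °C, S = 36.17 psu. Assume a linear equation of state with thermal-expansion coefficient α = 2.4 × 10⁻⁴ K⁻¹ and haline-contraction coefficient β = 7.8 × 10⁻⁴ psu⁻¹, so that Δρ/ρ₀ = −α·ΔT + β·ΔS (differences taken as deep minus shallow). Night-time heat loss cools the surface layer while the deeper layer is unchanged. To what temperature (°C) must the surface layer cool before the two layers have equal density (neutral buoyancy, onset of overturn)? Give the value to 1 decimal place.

13.1 °C

Neutral buoyancy requires Δρ = 0, i.e. −α(T_deep − T_surf′) + β(S_deep − S_surf) = 0.
T_surf′ = T_deep − (β/α)·ΔS = 14.8 − (7.8 × 10⁻⁴/2.4 × 10⁻⁴)·(+0.53) = 13.078 °C.
Cooling required: 15.2 − (13.078) = 2.122 °C.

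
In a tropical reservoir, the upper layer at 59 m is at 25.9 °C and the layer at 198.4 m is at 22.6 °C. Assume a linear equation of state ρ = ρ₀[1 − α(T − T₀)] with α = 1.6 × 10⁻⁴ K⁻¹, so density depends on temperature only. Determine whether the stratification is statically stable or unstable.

ΔT = 22.6 − 25.9 = -3.3 K, so Δρ/ρ₀ = −αΔT = 5.28 × 10⁻⁴.
Δρ/ρ₀ > 0, so Δρ > 0: deeper water is denser → statically stable.

stable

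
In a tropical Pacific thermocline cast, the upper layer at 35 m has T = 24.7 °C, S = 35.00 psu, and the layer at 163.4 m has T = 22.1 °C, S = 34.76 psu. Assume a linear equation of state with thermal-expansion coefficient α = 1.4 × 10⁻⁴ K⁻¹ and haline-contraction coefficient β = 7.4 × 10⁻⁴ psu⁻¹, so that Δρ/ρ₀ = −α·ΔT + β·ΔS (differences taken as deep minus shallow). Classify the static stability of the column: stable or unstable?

stable

ΔT = 22.1 − 24.7 = -2.6 K and ΔS = 34.76 − 35.00 = -0.24 psu (deep − shallow).
−αΔT = 3.64 × 10⁻⁴; βΔS = -1.776 × 10⁻⁴; sum Δρ/ρ₀ = 1.864 × 10⁻⁴.
Δρ/ρ₀ > 0, so Δρ > 0: deeper water is denser → statically stable.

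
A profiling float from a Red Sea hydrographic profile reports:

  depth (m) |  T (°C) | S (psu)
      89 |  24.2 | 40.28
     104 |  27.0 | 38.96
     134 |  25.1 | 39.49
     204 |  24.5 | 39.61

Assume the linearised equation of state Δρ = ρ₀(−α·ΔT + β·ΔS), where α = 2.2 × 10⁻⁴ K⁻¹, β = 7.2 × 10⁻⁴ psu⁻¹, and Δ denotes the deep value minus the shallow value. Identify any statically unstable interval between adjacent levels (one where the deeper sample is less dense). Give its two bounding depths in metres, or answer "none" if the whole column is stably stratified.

89–104 m

Evaluate Δρ/ρ₀ = −αΔT + βΔS across each adjacent pair:
  89–104 m: −αΔT+βΔS = −(2.2 × 10⁻⁴)(+2.8)+(7.2 × 10⁻⁴)(-1.32) = -1.6 × 10⁻³ → UNSTABLE
  104–134 m: −αΔT+βΔS = −(2.2 × 10⁻⁴)(-1.9)+(7.2 × 10⁻⁴)(+0.53) = 8.0 × 10⁻⁴ → stable
  134–204 m: −αΔT+βΔS = −(2.2 × 10⁻⁴)(-0.6)+(7.2 × 10⁻⁴)(+0.12) = 2.2 × 10⁻⁴ → stable
The 89–104 m interval has Δρ < 0: lighter water underlies denser water.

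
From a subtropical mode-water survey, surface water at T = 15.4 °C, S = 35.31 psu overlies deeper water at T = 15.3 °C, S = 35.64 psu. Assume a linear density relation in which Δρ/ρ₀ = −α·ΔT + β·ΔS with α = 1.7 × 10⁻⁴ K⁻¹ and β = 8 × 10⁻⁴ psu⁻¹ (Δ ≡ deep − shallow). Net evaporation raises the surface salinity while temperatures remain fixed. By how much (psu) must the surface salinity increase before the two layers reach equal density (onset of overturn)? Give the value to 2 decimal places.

0.35 psu

Neutral buoyancy requires −α(T_deep − T_surf) + β(S_deep − S_surf′) = 0.
S_surf′ = S_deep − (α/β)·ΔT = 35.64 − (1.7 × 10⁻⁴/8 × 10⁻⁴)·(-0.1) = 35.6613 psu.
Increase required: 35.6613 − 35.31 = 0.3513 psu.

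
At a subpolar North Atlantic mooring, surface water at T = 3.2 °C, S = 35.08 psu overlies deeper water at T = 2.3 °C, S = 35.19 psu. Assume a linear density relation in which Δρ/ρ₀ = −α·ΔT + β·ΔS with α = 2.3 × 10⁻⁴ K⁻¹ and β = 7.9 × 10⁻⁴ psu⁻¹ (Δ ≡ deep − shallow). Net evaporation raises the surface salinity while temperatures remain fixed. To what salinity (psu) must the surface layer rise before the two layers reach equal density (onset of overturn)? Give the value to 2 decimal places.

Neutral buoyancy requires −α(T_deep − T_surf) + β(S_deep − S_surf′) = 0.
S_surf′ = S_deep − (α/β)·ΔT = 35.19 − (2.3 × 10⁻⁴/7.9 × 10⁻⁴)·(-0.9) = 35.4520 psu.
Increase required: 35.4520 − 35.08 = 0.3720 psu.

35.45 psu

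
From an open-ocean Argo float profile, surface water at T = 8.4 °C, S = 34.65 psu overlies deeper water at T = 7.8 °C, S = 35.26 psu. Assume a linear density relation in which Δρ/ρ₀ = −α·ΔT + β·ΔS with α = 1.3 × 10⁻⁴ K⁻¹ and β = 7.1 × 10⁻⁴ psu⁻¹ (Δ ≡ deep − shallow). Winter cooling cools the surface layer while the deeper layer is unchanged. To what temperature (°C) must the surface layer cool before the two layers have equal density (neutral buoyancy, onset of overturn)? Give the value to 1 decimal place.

4.5 °C

Neutral buoyancy requires Δρ = 0, i.e. −α(T_deep − T_surf′) + β(S_deep − S_surf) = 0.
T_surf′ = T_deep − (β/α)·ΔS = 7.8 − (7.1 × 10⁻⁴/1.3 × 10⁻⁴)·(+0.61) = 4.468 °C.
Cooling required: 8.4 − (4.468) = 3.932 °C.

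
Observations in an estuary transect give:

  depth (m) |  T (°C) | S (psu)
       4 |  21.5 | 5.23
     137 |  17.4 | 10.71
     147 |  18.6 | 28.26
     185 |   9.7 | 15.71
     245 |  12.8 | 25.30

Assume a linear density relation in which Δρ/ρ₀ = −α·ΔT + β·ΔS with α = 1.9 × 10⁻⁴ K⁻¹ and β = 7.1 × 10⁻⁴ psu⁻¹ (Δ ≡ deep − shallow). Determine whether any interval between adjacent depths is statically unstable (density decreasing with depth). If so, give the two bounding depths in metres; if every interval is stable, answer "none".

Evaluate Δρ/ρ₀ = −αΔT + βΔS across each adjacent pair:
  4–137 m: −αΔT+βΔS = −(1.9 × 10⁻⁴)(-4.1)+(7.1 × 10⁻⁴)(+5.48) = 4.7 × 10⁻³ → stable
  137–147 m: −αΔT+βΔS = −(1.9 × 10⁻⁴)(+1.2)+(7.1 × 10⁻⁴)(+17.55) = 0.012 → stable
  147–185 m: −αΔT+βΔS = −(1.9 × 10⁻⁴)(-8.9)+(7.1 × 10⁻⁴)(-12.55) = -7.2 × 10⁻³ → UNSTABLE
  185–245 m: −αΔT+βΔS = −(1.9 × 10⁻⁴)(+3.1)+(7.1 × 10⁻⁴)(+9.59) = 6.2 × 10⁻³ → stable
The 147–185 m interval has Δρ < 0: lighter water underlies denser water.

147–185 m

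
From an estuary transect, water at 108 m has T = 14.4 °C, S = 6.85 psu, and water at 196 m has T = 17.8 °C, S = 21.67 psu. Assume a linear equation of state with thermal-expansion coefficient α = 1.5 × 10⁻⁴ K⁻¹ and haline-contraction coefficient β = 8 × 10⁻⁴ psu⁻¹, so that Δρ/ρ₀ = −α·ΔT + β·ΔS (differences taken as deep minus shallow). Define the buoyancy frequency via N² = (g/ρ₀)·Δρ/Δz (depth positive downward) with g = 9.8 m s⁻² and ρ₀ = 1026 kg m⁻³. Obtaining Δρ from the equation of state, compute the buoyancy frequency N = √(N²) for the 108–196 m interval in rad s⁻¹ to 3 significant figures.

0.0355 rad s⁻¹

ΔT = +3.4 K, ΔS = +14.82 psu (deep − shallow).
Δρ/ρ₀ = −αΔT + βΔS = -5.10 × 10⁻⁴ + 0.011856 = 0.011346, so Δρ ≈ 11.64 kg m⁻³.
N² = (g/ρ₀)·Δρ/Δz = g·(Δρ/ρ₀)/Δz = 9.8 × 0.011346 / 88 = 1.2635 × 10⁻³ s⁻².
N = √(1.2635 × 10⁻³) = 0.035546 rad s⁻¹ ≈ 0.0355 rad s⁻¹.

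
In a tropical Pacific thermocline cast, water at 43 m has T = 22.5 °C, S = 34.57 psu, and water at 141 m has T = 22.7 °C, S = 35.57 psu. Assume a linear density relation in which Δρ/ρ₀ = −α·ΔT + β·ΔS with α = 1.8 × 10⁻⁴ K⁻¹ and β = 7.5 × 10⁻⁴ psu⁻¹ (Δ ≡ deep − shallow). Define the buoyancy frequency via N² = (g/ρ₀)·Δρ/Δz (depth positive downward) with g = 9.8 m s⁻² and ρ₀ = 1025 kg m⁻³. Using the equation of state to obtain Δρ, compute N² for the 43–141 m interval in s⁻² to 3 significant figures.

7.14 × 10⁻⁵ s⁻²

ΔT = +0.2 K, ΔS = +1.00 psu (deep − shallow).
Δρ/ρ₀ = −αΔT + βΔS = -3.60 × 10⁻⁵ + 7.50 × 10⁻⁴ = 7.14 × 10⁻⁴, so Δρ ≈ 0.7319 kg m⁻³.
N² = (g/ρ₀)·Δρ/Δz = g·(Δρ/ρ₀)/Δz = 9.8 × 7.14 × 10⁻⁴ / 98 = 7.1400 × 10⁻⁵ s⁻² ≈ 7.14 × 10⁻⁵ s⁻².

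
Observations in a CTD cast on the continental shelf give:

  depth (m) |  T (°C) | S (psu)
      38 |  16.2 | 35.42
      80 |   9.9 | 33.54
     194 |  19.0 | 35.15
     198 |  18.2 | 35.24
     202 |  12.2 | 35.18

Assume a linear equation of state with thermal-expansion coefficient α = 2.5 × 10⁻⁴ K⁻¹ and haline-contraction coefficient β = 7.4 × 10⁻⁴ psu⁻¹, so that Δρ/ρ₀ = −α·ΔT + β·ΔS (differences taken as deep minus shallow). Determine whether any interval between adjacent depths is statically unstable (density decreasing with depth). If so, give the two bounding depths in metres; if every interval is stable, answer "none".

80–194 m

Evaluate Δρ/ρ₀ = −αΔT + βΔS across each adjacent pair:
  38–80 m: −αΔT+βΔS = −(2.5 × 10⁻⁴)(-6.3)+(7.4 × 10⁻⁴)(-1.88) = 1.8 × 10⁻⁴ → stable
  80–194 m: −αΔT+βΔS = −(2.5 × 10⁻⁴)(+9.1)+(7.4 × 10⁻⁴)(+1.61) = -1.1 × 10⁻³ → UNSTABLE
  194–198 m: −αΔT+βΔS = −(2.5 × 10⁻⁴)(-0.8)+(7.4 × 10⁻⁴)(+0.09) = 2.7 × 10⁻⁴ → stable
  198–202 m: −αΔT+βΔS = −(2.5 × 10⁻⁴)(-6.0)+(7.4 × 10⁻⁴)(-0.06) = 1.5 × 10⁻³ → stable
The 80–194 m interval has Δρ < 0: lighter water underlies denser water.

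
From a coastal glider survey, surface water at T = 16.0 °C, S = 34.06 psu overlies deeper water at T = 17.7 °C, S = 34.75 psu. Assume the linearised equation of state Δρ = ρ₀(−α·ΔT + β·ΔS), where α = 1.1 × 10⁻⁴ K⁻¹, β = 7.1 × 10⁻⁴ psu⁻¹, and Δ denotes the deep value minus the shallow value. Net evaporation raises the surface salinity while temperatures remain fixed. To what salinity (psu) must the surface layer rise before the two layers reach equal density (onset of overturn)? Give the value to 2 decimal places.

Neutral buoyancy requires −α(T_deep − T_surf) + β(S_deep − S_surf′) = 0.
S_surf′ = S_deep − (α/β)·ΔT = 34.75 − (1.1 × 10⁻⁴/7.1 × 10⁻⁴)·(+1.7) = 34.4866 psu.
Increase required: 34.4866 − 34.06 = 0.4266 psu.

34.49 psu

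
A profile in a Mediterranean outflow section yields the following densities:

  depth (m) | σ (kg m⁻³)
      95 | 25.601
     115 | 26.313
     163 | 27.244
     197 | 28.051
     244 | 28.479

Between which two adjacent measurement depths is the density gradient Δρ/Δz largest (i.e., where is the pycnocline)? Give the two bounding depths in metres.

Compute the density gradient over each adjacent pair:
  95–115 m: Δρ/Δz = 0.712/20 = 0.036 kg m⁻⁴
  115–163 m: Δρ/Δz = 0.931/48 = 0.019 kg m⁻⁴
  163–197 m: Δρ/Δz = 0.807/34 = 0.024 kg m⁻⁴
  197–244 m: Δρ/Δz = 0.428/47 = 9.1 × 10⁻³ kg m⁻⁴
The largest gradient is in the 95–115 m interval — the pycnocline.

95–115 m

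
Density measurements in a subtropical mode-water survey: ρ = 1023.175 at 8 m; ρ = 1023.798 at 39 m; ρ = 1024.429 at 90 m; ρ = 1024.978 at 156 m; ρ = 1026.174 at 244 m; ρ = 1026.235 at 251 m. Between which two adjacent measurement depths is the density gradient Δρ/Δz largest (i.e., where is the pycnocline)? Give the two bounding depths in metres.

8–39 m

Compute the density gradient over each adjacent pair:
  8–39 m: Δρ/Δz = 0.623/31 = 0.020 kg m⁻⁴
  39–90 m: Δρ/Δz = 0.631/51 = 0.012 kg m⁻⁴
  90–156 m: Δρ/Δz = 0.549/66 = 8.3 × 10⁻³ kg m⁻⁴
  156–244 m: Δρ/Δz = 1.196/88 = 0.014 kg m⁻⁴
  244–251 m: Δρ/Δz = 0.061/7 = 8.7 × 10⁻³ kg m⁻⁴
The largest gradient is in the 8–39 m interval — the pycnocline.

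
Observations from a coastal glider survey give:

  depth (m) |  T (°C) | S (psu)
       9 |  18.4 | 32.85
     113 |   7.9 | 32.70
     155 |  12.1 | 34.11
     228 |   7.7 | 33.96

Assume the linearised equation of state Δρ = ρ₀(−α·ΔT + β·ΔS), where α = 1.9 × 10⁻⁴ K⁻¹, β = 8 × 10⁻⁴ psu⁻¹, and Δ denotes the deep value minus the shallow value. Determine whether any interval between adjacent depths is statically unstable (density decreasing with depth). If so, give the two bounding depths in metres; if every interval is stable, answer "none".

Evaluate Δρ/ρ₀ = −αΔT + βΔS across each adjacent pair:
  9–113 m: −αΔT+βΔS = −(1.9 × 10⁻⁴)(-10.5)+(8 × 10⁻⁴)(-0.15) = 1.9 × 10⁻³ → stable
  113–155 m: −αΔT+βΔS = −(1.9 × 10⁻⁴)(+4.2)+(8 × 10⁻⁴)(+1.41) = 3.3 × 10⁻⁴ → stable
  155–228 m: −αΔT+βΔS = −(1.9 × 10⁻⁴)(-4.4)+(8 × 10⁻⁴)(-0.15) = 7.2 × 10⁻⁴ → stable
Every interval has Δρ > 0: the column is stably stratified throughout.

none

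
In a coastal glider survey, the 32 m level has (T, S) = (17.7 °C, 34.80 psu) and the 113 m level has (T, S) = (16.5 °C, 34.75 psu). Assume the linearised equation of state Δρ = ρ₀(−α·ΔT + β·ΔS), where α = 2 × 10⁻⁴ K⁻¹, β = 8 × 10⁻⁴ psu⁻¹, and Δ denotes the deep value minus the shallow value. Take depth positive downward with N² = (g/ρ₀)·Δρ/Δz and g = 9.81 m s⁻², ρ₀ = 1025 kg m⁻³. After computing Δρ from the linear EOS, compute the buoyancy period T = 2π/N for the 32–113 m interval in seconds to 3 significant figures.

ΔT = -1.2 K, ΔS = -0.05 psu (deep − shallow).
Δρ/ρ₀ = −αΔT + βΔS = 2.40 × 10⁻⁴ − 4.00 × 10⁻⁵ = 2.00 × 10⁻⁴, so Δρ ≈ 0.2050 kg m⁻³.
N² = (g/ρ₀)·Δρ/Δz = g·(Δρ/ρ₀)/Δz = 9.81 × 2.00 × 10⁻⁴ / 81 = 2.4222 × 10⁻⁵ s⁻².
N = √(2.4222 × 10⁻⁵) = 4.9216 × 10⁻³ rad s⁻¹ → T = 2π/N = 1.2767 × 10³ s ≈ 1.28 × 10³ s.

1.28 × 10³ s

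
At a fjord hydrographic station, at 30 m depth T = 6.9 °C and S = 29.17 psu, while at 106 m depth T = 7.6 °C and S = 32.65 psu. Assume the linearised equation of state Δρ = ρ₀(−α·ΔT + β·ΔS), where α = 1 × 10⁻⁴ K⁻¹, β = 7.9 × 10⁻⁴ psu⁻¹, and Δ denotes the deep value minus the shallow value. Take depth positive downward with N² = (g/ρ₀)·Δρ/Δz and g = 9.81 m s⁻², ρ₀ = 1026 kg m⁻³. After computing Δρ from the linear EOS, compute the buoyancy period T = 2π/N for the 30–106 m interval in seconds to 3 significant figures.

338 s

ΔT = +0.7 K, ΔS = +3.48 psu (deep − shallow).
Δρ/ρ₀ = −αΔT + βΔS = -7.00 × 10⁻⁵ + 2.7492 × 10⁻³ = 2.6792 × 10⁻³, so Δρ ≈ 2.749 kg m⁻³.
N² = (g/ρ₀)·Δρ/Δz = g·(Δρ/ρ₀)/Δz = 9.81 × 2.6792 × 10⁻³ / 76 = 3.4583 × 10⁻⁴ s⁻².
N = √(3.4583 × 10⁻⁴) = 0.018597 rad s⁻¹ → T = 2π/N = 337.86 s ≈ 338 s.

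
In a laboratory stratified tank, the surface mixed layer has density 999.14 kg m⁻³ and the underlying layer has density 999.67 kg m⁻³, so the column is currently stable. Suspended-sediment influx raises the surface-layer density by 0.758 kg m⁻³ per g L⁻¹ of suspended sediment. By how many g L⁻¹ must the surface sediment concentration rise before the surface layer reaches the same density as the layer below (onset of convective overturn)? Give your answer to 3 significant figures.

Density deficit of the surface layer: 999.67 − 999.14 = 0.53 kg m⁻³.
Required change = 0.53 / 0.758 = 0.699 g L⁻¹.

0.699 g L⁻¹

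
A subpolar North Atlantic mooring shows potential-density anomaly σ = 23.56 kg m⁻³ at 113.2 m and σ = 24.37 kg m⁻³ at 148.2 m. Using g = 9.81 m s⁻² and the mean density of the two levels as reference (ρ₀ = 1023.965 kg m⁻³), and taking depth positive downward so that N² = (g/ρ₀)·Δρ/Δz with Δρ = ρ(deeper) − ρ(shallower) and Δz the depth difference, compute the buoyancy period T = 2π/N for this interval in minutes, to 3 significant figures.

Δρ = 1024.37 − 1023.56 = 0.81 kg m⁻³ over Δz = 148.2 − 113.2 = 35 m.
N² = (9.81/1023.965) × (0.81/35) = 2.2172 × 10⁻⁴ s⁻².
N = √(2.2172 × 10⁻⁴) = 0.014890 rad s⁻¹, so T = 2π/N = 421.97 s = 7.0328 min ≈ 7.03 min.

7.03 min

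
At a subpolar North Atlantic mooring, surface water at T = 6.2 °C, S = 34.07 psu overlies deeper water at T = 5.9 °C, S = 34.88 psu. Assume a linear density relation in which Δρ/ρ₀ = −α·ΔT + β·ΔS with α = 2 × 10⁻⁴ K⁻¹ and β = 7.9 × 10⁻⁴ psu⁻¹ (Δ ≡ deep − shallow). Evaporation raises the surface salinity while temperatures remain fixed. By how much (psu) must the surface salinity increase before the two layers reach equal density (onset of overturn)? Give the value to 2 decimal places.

0.89 psu

Neutral buoyancy requires −α(T_deep − T_surf) + β(S_deep − S_surf′) = 0.
S_surf′ = S_deep − (α/β)·ΔT = 34.88 − (2 × 10⁻⁴/7.9 × 10⁻⁴)·(-0.3) = 34.9559 psu.
Increase required: 34.9559 − 34.07 = 0.8859 psu.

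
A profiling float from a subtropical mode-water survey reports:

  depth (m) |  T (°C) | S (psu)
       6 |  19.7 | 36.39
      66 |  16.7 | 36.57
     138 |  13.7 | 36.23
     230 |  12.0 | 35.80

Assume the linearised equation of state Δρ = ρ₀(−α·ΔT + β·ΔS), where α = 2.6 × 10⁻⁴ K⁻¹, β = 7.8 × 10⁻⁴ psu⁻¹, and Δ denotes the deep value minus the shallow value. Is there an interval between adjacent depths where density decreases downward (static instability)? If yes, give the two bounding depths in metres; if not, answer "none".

Evaluate Δρ/ρ₀ = −αΔT + βΔS across each adjacent pair:
  6–66 m: −αΔT+βΔS = −(2.6 × 10⁻⁴)(-3.0)+(7.8 × 10⁻⁴)(+0.18) = 9.2 × 10⁻⁴ → stable
  66–138 m: −αΔT+βΔS = −(2.6 × 10⁻⁴)(-3.0)+(7.8 × 10⁻⁴)(-0.34) = 5.1 × 10⁻⁴ → stable
  138–230 m: −αΔT+βΔS = −(2.6 × 10⁻⁴)(-1.7)+(7.8 × 10⁻⁴)(-0.43) = 1.1 × 10⁻⁴ → stable
Every interval has Δρ > 0: the column is stably stratified throughout.

none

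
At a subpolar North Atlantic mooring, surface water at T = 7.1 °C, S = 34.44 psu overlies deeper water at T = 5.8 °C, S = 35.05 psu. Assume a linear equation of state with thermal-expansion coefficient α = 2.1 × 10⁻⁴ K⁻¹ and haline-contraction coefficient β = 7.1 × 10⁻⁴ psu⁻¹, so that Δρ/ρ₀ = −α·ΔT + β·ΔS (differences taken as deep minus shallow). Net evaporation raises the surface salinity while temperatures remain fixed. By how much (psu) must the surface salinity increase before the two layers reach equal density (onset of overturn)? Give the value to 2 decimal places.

Neutral buoyancy requires −α(T_deep − T_surf) + β(S_deep − S_surf′) = 0.
S_surf′ = S_deep − (α/β)·ΔT = 35.05 − (2.1 × 10⁻⁴/7.1 × 10⁻⁴)·(-1.3) = 35.4345 psu.
Increase required: 35.4345 − 34.44 = 0.9945 psu.

0.99 psu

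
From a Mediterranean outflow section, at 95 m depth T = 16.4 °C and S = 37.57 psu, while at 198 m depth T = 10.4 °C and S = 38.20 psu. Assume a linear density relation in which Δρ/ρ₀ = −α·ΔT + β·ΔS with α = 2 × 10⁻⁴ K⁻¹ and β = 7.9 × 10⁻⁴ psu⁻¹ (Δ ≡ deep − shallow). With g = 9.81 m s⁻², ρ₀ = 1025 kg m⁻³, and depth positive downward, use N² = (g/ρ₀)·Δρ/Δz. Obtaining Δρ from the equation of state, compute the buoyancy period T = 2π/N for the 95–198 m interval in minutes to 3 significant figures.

ΔT = -6.0 K, ΔS = +0.63 psu (deep − shallow).
Δρ/ρ₀ = −αΔT + βΔS = 1.20 × 10⁻³ + 4.977 × 10⁻⁴ = 1.6977 × 10⁻³, so Δρ ≈ 1.740 kg m⁻³.
N² = (g/ρ₀)·Δρ/Δz = g·(Δρ/ρ₀)/Δz = 9.81 × 1.6977 × 10⁻³ / 103 = 1.6169 × 10⁻⁴ s⁻².
N = √(1.6169 × 10⁻⁴) = 0.012716 rad s⁻¹ → T = 2π/N = 494.12 s = 8.2353 min ≈ 8.24 min.

8.24 min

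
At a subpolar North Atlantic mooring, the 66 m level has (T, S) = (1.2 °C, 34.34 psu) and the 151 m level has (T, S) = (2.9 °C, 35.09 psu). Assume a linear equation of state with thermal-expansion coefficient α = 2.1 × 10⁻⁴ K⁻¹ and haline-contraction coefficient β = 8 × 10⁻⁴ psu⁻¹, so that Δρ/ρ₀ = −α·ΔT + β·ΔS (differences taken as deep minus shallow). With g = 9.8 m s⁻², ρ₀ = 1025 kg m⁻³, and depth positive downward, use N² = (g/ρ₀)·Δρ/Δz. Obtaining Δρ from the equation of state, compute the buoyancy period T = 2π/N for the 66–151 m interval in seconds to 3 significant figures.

ΔT = +1.7 K, ΔS = +0.75 psu (deep − shallow).
Δρ/ρ₀ = −αΔT + βΔS = -3.57 × 10⁻⁴ + 6.00 × 10⁻⁴ = 2.43 × 10⁻⁴, so Δρ ≈ 0.2491 kg m⁻³.
N² = (g/ρ₀)·Δρ/Δz = g·(Δρ/ρ₀)/Δz = 9.8 × 2.43 × 10⁻⁴ / 85 = 2.8016 × 10⁻⁵ s⁻².
N = √(2.8016 × 10⁻⁵) = 5.2930 × 10⁻³ rad s⁻¹ → T = 2π/N = 1.1871 × 10³ s ≈ 1.19 × 10³ s.

1.19 × 10³ s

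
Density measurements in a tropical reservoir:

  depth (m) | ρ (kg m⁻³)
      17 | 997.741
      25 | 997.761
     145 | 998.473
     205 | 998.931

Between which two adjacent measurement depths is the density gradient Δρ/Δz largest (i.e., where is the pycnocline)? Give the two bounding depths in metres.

Compute the density gradient over each adjacent pair:
  17–25 m: Δρ/Δz = 0.020/8 = 2.5 × 10⁻³ kg m⁻⁴
  25–145 m: Δρ/Δz = 0.712/120 = 5.9 × 10⁻³ kg m⁻⁴
  145–205 m: Δρ/Δz = 0.458/60 = 7.6 × 10⁻³ kg m⁻⁴
The largest gradient is in the 145–205 m interval — the pycnocline.

145–205 m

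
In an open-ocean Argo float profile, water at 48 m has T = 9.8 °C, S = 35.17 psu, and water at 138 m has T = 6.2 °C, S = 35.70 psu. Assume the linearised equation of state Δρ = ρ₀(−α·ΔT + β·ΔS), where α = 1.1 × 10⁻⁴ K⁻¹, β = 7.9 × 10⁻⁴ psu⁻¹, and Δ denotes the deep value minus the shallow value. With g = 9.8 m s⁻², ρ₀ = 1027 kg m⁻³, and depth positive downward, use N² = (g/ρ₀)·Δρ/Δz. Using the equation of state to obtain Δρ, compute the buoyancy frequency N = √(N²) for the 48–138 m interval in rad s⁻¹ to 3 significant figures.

9.42 × 10⁻³ rad s⁻¹

ΔT = -3.6 K, ΔS = +0.53 psu (deep − shallow).
Δρ/ρ₀ = −αΔT + βΔS = 3.96 × 10⁻⁴ + 4.187 × 10⁻⁴ = 8.147 × 10⁻⁴, so Δρ ≈ 0.8367 kg m⁻³.
N² = (g/ρ₀)·Δρ/Δz = g·(Δρ/ρ₀)/Δz = 9.8 × 8.147 × 10⁻⁴ / 90 = 8.8712 × 10⁻⁵ s⁻².
N = √(8.8712 × 10⁻⁵) = 9.4187 × 10⁻³ rad s⁻¹ ≈ 9.42 × 10⁻³ rad s⁻¹.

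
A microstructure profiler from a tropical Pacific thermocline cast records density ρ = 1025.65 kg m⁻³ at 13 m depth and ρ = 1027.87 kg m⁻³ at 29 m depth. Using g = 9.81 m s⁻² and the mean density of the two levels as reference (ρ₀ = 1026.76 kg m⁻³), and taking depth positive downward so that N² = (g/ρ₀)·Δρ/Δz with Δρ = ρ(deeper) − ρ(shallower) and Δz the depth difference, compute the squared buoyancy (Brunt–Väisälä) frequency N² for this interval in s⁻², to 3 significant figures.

Δρ = 1027.87 − 1025.65 = 2.22 kg m⁻³ over Δz = 29 − 13 = 16 m.
N² = (9.81/1026.76) × (2.22/16) = 1.3257 × 10⁻³ s⁻² ≈ 1.33 × 10⁻³ s⁻².

1.33 × 10⁻³ s⁻²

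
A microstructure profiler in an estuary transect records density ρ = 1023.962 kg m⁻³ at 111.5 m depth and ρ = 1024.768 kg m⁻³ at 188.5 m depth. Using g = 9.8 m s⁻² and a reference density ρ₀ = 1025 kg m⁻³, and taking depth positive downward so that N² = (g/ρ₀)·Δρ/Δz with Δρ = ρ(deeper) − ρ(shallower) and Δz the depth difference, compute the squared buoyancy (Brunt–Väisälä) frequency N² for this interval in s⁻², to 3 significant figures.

Δρ = 1024.768 − 1023.962 = 0.806 kg m⁻³ over Δz = 188.5 − 111.5 = 77 m.
N² = (9.8/1025) × (0.806/77) = 1.0008 × 10⁻⁴ s⁻² ≈ 1.00 × 10⁻⁴ s⁻².

1.00 × 10⁻⁴ s⁻²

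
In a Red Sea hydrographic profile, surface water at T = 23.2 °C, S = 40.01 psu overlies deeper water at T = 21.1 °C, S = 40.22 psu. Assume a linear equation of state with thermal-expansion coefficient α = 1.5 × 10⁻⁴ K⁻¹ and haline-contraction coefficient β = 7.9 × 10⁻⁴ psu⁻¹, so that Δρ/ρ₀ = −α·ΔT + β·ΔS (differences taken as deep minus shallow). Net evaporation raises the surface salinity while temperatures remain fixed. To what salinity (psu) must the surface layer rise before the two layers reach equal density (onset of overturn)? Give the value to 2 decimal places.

40.62 psu

Neutral buoyancy requires −α(T_deep − T_surf) + β(S_deep − S_surf′) = 0.
S_surf′ = S_deep − (α/β)·ΔT = 40.22 − (1.5 × 10⁻⁴/7.9 × 10⁻⁴)·(-2.1) = 40.6187 psu.
Increase required: 40.6187 − 40.01 = 0.6087 psu.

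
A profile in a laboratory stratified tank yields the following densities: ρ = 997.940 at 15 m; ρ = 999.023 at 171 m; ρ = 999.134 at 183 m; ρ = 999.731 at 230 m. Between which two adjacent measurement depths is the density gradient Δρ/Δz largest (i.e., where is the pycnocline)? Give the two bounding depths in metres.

Compute the density gradient over each adjacent pair:
  15–171 m: Δρ/Δz = 1.083/156 = 6.9 × 10⁻³ kg m⁻⁴
  171–183 m: Δρ/Δz = 0.111/12 = 9.2 × 10⁻³ kg m⁻⁴
  183–230 m: Δρ/Δz = 0.597/47 = 0.013 kg m⁻⁴
The largest gradient is in the 183–230 m interval — the pycnocline.

183–230 m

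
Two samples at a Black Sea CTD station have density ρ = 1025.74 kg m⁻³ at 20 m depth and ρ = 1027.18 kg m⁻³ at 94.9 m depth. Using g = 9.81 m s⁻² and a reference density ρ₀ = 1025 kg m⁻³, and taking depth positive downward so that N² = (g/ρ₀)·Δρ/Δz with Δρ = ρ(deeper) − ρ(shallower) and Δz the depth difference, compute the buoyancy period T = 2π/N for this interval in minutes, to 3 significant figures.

Δρ = 1027.18 − 1025.74 = 1.44 kg m⁻³ over Δz = 94.9 − 20 = 74.9 m.
N² = (9.81/1025) × (1.44/74.9) = 1.8400 × 10⁻⁴ s⁻².
N = √(1.8400 × 10⁻⁴) = 0.013565 rad s⁻¹, so T = 2π/N = 463.19 s = 7.7198 min ≈ 7.72 min.

7.72 min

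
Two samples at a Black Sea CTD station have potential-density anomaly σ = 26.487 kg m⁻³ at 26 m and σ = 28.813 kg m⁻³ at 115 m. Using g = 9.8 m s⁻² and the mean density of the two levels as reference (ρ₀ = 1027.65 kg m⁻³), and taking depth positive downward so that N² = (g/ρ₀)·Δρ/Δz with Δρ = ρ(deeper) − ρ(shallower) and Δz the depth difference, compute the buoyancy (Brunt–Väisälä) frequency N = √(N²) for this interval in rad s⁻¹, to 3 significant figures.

0.0158 rad s⁻¹

Δρ = 1028.813 − 1026.487 = 2.326 kg m⁻³ over Δz = 115 − 26 = 89 m.
N² = (9.8/1027.65) × (2.326/89) = 2.4923 × 10⁻⁴ s⁻².
N = √(2.4923 × 10⁻⁴) = 0.015787 rad s⁻¹ ≈ 0.0158 rad s⁻¹.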